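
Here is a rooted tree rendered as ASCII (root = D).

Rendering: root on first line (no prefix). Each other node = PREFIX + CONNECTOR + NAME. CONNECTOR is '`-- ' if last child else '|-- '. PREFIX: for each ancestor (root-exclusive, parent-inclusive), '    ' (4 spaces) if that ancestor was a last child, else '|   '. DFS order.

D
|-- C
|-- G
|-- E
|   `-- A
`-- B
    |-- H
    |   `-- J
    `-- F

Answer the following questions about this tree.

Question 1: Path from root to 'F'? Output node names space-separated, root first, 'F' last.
Answer: D B F

Derivation:
Walk down from root: D -> B -> F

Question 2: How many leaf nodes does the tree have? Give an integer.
Leaves (nodes with no children): A, C, F, G, J

Answer: 5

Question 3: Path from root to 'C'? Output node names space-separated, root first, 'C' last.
Walk down from root: D -> C

Answer: D C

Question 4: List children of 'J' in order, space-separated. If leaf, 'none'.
Node J's children (from adjacency): (leaf)

Answer: none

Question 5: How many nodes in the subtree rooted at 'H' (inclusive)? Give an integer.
Answer: 2

Derivation:
Subtree rooted at H contains: H, J
Count = 2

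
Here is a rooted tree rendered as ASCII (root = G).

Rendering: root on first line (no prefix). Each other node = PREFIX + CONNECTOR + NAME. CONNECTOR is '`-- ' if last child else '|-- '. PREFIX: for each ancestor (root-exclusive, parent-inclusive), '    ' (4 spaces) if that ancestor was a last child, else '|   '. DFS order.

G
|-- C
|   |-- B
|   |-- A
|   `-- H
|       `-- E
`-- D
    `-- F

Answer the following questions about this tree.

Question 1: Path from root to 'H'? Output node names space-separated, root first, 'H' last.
Walk down from root: G -> C -> H

Answer: G C H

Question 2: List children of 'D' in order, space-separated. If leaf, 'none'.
Node D's children (from adjacency): F

Answer: F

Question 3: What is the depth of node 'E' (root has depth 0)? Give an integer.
Answer: 3

Derivation:
Path from root to E: G -> C -> H -> E
Depth = number of edges = 3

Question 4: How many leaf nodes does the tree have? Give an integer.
Leaves (nodes with no children): A, B, E, F

Answer: 4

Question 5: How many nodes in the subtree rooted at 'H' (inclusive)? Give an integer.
Subtree rooted at H contains: E, H
Count = 2

Answer: 2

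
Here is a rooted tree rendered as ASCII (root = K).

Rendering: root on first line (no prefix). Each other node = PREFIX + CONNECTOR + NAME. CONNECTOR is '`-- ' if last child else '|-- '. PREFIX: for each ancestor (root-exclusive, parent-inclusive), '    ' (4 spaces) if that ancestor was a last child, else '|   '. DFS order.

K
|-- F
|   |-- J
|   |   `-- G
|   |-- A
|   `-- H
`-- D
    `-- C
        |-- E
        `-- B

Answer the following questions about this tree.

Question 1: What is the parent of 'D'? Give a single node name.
Scan adjacency: D appears as child of K

Answer: K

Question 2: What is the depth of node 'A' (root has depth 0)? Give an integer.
Path from root to A: K -> F -> A
Depth = number of edges = 2

Answer: 2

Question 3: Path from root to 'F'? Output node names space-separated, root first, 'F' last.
Answer: K F

Derivation:
Walk down from root: K -> F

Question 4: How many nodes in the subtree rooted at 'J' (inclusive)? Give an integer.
Answer: 2

Derivation:
Subtree rooted at J contains: G, J
Count = 2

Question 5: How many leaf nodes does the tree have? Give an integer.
Answer: 5

Derivation:
Leaves (nodes with no children): A, B, E, G, H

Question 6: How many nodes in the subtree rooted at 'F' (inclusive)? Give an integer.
Subtree rooted at F contains: A, F, G, H, J
Count = 5

Answer: 5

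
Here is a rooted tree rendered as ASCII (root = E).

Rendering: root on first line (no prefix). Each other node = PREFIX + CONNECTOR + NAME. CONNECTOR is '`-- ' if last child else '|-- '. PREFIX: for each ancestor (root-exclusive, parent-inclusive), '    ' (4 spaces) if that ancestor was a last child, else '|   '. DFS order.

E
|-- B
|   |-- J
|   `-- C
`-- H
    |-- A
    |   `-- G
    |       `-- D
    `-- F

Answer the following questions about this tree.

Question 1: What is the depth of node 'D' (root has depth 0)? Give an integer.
Path from root to D: E -> H -> A -> G -> D
Depth = number of edges = 4

Answer: 4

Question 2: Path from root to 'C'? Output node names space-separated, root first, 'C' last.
Answer: E B C

Derivation:
Walk down from root: E -> B -> C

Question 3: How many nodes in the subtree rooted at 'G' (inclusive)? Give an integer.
Subtree rooted at G contains: D, G
Count = 2

Answer: 2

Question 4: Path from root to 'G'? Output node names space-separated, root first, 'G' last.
Answer: E H A G

Derivation:
Walk down from root: E -> H -> A -> G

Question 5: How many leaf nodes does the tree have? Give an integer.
Leaves (nodes with no children): C, D, F, J

Answer: 4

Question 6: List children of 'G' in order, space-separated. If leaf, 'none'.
Node G's children (from adjacency): D

Answer: D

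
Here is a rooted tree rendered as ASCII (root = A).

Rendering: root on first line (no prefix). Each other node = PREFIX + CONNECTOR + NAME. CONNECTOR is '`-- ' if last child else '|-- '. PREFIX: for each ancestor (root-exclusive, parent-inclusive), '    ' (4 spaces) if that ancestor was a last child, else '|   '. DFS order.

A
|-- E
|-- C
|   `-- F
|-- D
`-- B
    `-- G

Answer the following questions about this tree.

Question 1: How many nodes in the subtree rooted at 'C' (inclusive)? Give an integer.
Subtree rooted at C contains: C, F
Count = 2

Answer: 2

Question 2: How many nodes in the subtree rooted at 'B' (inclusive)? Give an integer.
Subtree rooted at B contains: B, G
Count = 2

Answer: 2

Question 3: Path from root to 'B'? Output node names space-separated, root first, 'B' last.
Walk down from root: A -> B

Answer: A B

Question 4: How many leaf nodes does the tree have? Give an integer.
Leaves (nodes with no children): D, E, F, G

Answer: 4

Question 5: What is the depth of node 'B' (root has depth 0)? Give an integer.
Answer: 1

Derivation:
Path from root to B: A -> B
Depth = number of edges = 1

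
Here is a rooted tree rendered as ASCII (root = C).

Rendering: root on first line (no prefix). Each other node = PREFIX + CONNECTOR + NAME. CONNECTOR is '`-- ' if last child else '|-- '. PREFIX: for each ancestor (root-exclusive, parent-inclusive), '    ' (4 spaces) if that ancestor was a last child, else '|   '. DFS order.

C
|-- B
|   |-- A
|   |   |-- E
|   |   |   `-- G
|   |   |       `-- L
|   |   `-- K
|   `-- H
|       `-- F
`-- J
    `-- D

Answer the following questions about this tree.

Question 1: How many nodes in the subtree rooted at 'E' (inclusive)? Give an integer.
Subtree rooted at E contains: E, G, L
Count = 3

Answer: 3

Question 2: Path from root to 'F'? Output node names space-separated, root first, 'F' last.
Walk down from root: C -> B -> H -> F

Answer: C B H F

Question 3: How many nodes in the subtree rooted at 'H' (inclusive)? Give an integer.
Answer: 2

Derivation:
Subtree rooted at H contains: F, H
Count = 2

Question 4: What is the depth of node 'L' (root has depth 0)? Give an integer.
Path from root to L: C -> B -> A -> E -> G -> L
Depth = number of edges = 5

Answer: 5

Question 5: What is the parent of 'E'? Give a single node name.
Answer: A

Derivation:
Scan adjacency: E appears as child of A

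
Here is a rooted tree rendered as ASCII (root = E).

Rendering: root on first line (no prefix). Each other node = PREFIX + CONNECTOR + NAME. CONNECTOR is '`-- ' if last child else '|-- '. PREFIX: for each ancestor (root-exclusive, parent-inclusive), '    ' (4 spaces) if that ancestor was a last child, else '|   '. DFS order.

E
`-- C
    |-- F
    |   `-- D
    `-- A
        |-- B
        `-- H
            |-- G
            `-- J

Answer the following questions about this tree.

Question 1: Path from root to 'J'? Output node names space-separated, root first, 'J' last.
Walk down from root: E -> C -> A -> H -> J

Answer: E C A H J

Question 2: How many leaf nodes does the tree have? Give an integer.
Leaves (nodes with no children): B, D, G, J

Answer: 4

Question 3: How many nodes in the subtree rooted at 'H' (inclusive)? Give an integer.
Subtree rooted at H contains: G, H, J
Count = 3

Answer: 3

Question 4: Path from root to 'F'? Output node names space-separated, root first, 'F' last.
Answer: E C F

Derivation:
Walk down from root: E -> C -> F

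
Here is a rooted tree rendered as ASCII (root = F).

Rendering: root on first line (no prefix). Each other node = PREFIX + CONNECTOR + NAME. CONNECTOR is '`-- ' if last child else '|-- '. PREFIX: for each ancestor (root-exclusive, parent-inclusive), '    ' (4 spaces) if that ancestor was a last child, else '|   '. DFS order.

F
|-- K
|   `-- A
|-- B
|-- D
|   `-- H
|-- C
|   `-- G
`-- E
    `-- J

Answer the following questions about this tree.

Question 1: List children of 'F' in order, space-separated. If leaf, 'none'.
Node F's children (from adjacency): K, B, D, C, E

Answer: K B D C E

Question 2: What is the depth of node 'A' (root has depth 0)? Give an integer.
Path from root to A: F -> K -> A
Depth = number of edges = 2

Answer: 2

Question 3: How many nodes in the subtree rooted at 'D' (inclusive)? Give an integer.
Subtree rooted at D contains: D, H
Count = 2

Answer: 2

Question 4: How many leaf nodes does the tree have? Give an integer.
Answer: 5

Derivation:
Leaves (nodes with no children): A, B, G, H, J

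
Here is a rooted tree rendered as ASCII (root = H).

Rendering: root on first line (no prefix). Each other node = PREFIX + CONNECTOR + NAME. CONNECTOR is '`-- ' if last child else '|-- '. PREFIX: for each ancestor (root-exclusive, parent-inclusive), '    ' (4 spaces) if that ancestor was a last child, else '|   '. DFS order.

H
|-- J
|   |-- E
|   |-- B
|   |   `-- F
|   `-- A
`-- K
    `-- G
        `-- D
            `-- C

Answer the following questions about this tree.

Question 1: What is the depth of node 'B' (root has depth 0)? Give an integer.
Answer: 2

Derivation:
Path from root to B: H -> J -> B
Depth = number of edges = 2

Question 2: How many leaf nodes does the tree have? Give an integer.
Leaves (nodes with no children): A, C, E, F

Answer: 4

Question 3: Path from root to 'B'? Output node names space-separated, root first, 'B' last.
Answer: H J B

Derivation:
Walk down from root: H -> J -> B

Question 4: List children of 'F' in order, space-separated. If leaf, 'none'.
Node F's children (from adjacency): (leaf)

Answer: none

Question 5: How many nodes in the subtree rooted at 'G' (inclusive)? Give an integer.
Answer: 3

Derivation:
Subtree rooted at G contains: C, D, G
Count = 3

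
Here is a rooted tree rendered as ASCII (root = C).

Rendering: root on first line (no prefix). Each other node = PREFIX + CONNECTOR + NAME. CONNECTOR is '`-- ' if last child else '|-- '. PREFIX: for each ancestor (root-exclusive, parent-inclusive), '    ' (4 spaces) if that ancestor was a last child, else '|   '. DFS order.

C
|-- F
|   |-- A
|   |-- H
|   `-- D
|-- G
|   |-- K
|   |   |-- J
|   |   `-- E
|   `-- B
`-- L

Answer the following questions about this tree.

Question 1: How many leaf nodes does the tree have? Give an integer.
Leaves (nodes with no children): A, B, D, E, H, J, L

Answer: 7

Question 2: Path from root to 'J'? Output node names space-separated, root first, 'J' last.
Answer: C G K J

Derivation:
Walk down from root: C -> G -> K -> J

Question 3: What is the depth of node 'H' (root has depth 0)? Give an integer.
Answer: 2

Derivation:
Path from root to H: C -> F -> H
Depth = number of edges = 2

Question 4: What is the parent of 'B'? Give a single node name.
Answer: G

Derivation:
Scan adjacency: B appears as child of G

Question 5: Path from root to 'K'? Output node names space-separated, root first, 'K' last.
Walk down from root: C -> G -> K

Answer: C G K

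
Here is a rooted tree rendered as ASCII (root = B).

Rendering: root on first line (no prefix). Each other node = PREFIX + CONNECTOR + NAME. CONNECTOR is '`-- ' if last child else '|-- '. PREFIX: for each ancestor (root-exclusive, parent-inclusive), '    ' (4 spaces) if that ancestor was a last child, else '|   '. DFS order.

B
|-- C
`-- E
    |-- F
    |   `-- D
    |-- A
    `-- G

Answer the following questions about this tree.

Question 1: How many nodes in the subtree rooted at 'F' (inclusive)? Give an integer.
Answer: 2

Derivation:
Subtree rooted at F contains: D, F
Count = 2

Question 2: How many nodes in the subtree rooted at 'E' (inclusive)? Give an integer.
Answer: 5

Derivation:
Subtree rooted at E contains: A, D, E, F, G
Count = 5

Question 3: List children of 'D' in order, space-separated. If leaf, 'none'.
Answer: none

Derivation:
Node D's children (from adjacency): (leaf)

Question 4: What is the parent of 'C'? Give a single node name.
Scan adjacency: C appears as child of B

Answer: B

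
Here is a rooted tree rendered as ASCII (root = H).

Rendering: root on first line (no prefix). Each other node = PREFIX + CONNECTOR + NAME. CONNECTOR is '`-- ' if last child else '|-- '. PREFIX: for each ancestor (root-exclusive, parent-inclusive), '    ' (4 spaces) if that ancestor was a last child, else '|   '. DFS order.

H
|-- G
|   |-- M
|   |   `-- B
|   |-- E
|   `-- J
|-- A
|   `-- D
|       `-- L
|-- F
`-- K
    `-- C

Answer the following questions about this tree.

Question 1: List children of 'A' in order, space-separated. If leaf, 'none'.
Node A's children (from adjacency): D

Answer: D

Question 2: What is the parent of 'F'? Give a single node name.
Answer: H

Derivation:
Scan adjacency: F appears as child of H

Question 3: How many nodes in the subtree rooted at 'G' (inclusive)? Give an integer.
Subtree rooted at G contains: B, E, G, J, M
Count = 5

Answer: 5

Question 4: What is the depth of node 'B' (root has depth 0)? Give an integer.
Path from root to B: H -> G -> M -> B
Depth = number of edges = 3

Answer: 3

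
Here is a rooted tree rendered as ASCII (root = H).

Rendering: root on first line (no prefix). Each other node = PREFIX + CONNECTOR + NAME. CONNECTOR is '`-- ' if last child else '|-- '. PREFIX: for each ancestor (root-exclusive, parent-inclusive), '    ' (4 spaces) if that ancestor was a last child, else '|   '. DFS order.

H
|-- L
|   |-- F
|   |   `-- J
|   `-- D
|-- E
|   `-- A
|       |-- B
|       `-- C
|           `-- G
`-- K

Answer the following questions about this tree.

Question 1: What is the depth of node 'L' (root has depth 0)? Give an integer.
Answer: 1

Derivation:
Path from root to L: H -> L
Depth = number of edges = 1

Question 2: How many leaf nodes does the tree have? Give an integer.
Answer: 5

Derivation:
Leaves (nodes with no children): B, D, G, J, K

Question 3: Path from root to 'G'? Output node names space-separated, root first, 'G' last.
Answer: H E A C G

Derivation:
Walk down from root: H -> E -> A -> C -> G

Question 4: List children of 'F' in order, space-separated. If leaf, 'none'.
Node F's children (from adjacency): J

Answer: J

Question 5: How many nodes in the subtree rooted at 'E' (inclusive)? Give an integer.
Answer: 5

Derivation:
Subtree rooted at E contains: A, B, C, E, G
Count = 5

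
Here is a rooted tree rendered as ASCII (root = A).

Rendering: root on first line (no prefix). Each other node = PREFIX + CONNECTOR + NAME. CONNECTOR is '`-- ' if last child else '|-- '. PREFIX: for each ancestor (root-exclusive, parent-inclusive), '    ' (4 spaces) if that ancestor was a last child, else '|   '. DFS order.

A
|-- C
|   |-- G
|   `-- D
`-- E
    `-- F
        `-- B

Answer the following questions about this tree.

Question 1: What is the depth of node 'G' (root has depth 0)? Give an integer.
Answer: 2

Derivation:
Path from root to G: A -> C -> G
Depth = number of edges = 2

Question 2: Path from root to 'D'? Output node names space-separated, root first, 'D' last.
Answer: A C D

Derivation:
Walk down from root: A -> C -> D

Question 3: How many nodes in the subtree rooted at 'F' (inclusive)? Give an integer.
Answer: 2

Derivation:
Subtree rooted at F contains: B, F
Count = 2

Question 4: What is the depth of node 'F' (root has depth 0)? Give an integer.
Path from root to F: A -> E -> F
Depth = number of edges = 2

Answer: 2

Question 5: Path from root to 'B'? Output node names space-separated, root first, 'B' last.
Walk down from root: A -> E -> F -> B

Answer: A E F B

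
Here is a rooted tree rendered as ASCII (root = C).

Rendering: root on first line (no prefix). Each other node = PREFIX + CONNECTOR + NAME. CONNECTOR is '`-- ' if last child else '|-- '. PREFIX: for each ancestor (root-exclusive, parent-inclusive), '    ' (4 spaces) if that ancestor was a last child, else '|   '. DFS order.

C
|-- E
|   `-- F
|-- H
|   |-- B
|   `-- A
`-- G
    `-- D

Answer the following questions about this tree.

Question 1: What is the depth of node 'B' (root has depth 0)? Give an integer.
Answer: 2

Derivation:
Path from root to B: C -> H -> B
Depth = number of edges = 2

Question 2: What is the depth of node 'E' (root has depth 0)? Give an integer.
Path from root to E: C -> E
Depth = number of edges = 1

Answer: 1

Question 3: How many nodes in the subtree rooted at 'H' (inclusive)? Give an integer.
Answer: 3

Derivation:
Subtree rooted at H contains: A, B, H
Count = 3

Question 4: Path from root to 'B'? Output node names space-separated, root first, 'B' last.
Walk down from root: C -> H -> B

Answer: C H B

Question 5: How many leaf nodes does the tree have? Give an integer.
Answer: 4

Derivation:
Leaves (nodes with no children): A, B, D, F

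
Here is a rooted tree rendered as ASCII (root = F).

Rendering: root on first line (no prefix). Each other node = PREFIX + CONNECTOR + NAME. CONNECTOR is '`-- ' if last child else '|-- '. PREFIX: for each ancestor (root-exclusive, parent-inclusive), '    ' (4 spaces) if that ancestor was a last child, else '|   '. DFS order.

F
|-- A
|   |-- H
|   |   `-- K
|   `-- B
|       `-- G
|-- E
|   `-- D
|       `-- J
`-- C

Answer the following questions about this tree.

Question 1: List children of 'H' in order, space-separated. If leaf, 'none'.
Answer: K

Derivation:
Node H's children (from adjacency): K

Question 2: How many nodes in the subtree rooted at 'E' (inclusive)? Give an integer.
Subtree rooted at E contains: D, E, J
Count = 3

Answer: 3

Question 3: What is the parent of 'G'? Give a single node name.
Answer: B

Derivation:
Scan adjacency: G appears as child of B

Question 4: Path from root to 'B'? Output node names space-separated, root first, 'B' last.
Answer: F A B

Derivation:
Walk down from root: F -> A -> B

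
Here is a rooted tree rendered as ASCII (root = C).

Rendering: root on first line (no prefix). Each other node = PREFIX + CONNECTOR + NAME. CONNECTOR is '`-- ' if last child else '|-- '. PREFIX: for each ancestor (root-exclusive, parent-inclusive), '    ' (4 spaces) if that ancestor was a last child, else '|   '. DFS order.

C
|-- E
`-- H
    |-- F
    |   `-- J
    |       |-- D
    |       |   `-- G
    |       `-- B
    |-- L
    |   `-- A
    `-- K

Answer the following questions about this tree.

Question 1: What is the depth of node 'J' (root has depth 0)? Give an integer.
Answer: 3

Derivation:
Path from root to J: C -> H -> F -> J
Depth = number of edges = 3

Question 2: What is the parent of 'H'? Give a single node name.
Answer: C

Derivation:
Scan adjacency: H appears as child of C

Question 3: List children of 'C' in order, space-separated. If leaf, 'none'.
Answer: E H

Derivation:
Node C's children (from adjacency): E, H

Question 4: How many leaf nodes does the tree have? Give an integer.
Leaves (nodes with no children): A, B, E, G, K

Answer: 5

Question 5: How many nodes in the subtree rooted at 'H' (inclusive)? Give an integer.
Subtree rooted at H contains: A, B, D, F, G, H, J, K, L
Count = 9

Answer: 9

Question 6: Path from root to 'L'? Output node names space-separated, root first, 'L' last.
Walk down from root: C -> H -> L

Answer: C H L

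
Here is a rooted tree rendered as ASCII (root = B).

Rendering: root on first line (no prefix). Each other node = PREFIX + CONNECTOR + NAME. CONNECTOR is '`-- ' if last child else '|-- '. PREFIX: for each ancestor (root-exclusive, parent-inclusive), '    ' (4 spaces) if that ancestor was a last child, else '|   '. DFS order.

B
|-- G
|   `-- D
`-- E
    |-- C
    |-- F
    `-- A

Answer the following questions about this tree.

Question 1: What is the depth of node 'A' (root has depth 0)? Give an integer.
Path from root to A: B -> E -> A
Depth = number of edges = 2

Answer: 2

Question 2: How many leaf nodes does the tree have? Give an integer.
Leaves (nodes with no children): A, C, D, F

Answer: 4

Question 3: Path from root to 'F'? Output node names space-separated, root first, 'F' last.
Walk down from root: B -> E -> F

Answer: B E F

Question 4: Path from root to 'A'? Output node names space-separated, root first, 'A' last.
Walk down from root: B -> E -> A

Answer: B E A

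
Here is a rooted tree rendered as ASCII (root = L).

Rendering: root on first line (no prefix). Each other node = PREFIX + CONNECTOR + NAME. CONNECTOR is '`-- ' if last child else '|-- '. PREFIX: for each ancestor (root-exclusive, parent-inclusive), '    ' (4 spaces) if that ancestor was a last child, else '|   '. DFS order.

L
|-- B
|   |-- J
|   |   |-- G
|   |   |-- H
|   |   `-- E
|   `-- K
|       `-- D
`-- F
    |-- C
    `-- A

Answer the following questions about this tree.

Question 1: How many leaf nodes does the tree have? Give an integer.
Answer: 6

Derivation:
Leaves (nodes with no children): A, C, D, E, G, H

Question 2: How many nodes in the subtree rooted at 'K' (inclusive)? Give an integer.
Subtree rooted at K contains: D, K
Count = 2

Answer: 2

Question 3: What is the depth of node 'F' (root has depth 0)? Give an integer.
Path from root to F: L -> F
Depth = number of edges = 1

Answer: 1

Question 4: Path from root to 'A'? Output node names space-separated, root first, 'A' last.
Answer: L F A

Derivation:
Walk down from root: L -> F -> A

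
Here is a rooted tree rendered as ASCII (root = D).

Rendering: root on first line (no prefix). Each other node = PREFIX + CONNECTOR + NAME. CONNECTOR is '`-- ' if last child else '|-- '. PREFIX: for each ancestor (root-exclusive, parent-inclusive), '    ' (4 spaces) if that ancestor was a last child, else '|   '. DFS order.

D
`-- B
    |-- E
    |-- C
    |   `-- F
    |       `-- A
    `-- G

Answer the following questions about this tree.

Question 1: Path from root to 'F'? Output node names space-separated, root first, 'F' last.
Answer: D B C F

Derivation:
Walk down from root: D -> B -> C -> F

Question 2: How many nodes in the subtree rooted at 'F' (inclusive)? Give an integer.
Subtree rooted at F contains: A, F
Count = 2

Answer: 2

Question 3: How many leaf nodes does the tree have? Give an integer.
Answer: 3

Derivation:
Leaves (nodes with no children): A, E, G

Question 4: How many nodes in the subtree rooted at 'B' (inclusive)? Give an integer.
Answer: 6

Derivation:
Subtree rooted at B contains: A, B, C, E, F, G
Count = 6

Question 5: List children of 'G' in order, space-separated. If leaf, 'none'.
Answer: none

Derivation:
Node G's children (from adjacency): (leaf)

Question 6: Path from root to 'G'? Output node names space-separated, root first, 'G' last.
Answer: D B G

Derivation:
Walk down from root: D -> B -> G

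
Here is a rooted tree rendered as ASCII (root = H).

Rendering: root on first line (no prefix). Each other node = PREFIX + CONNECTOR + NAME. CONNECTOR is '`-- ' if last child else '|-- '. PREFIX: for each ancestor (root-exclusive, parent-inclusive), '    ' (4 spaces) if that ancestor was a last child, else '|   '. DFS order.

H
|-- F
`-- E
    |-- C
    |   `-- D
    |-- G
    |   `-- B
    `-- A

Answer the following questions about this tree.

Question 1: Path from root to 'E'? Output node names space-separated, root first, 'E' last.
Answer: H E

Derivation:
Walk down from root: H -> E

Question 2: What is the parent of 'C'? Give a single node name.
Answer: E

Derivation:
Scan adjacency: C appears as child of E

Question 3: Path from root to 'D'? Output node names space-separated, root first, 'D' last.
Answer: H E C D

Derivation:
Walk down from root: H -> E -> C -> D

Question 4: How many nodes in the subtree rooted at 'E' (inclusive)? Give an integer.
Answer: 6

Derivation:
Subtree rooted at E contains: A, B, C, D, E, G
Count = 6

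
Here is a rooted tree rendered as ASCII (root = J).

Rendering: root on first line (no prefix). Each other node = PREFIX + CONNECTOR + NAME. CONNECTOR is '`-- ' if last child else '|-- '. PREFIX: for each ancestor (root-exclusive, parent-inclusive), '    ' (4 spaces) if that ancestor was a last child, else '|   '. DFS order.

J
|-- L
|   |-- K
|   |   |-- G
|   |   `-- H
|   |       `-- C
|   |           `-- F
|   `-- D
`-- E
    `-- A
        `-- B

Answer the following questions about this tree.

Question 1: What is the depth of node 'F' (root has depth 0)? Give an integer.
Path from root to F: J -> L -> K -> H -> C -> F
Depth = number of edges = 5

Answer: 5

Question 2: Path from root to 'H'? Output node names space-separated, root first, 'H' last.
Walk down from root: J -> L -> K -> H

Answer: J L K H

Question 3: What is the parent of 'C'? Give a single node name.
Scan adjacency: C appears as child of H

Answer: H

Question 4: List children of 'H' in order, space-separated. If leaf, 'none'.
Node H's children (from adjacency): C

Answer: C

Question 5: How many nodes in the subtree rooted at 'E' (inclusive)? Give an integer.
Subtree rooted at E contains: A, B, E
Count = 3

Answer: 3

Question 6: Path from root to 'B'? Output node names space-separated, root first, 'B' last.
Answer: J E A B

Derivation:
Walk down from root: J -> E -> A -> B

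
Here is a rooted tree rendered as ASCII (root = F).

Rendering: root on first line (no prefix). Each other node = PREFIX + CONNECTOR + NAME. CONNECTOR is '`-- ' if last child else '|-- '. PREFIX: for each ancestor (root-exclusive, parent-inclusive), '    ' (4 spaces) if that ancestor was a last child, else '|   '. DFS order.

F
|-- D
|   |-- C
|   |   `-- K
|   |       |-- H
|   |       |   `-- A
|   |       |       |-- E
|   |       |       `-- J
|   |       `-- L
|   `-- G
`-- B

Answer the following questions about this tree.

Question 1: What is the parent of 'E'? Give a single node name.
Scan adjacency: E appears as child of A

Answer: A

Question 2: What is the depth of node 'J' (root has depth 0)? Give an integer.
Answer: 6

Derivation:
Path from root to J: F -> D -> C -> K -> H -> A -> J
Depth = number of edges = 6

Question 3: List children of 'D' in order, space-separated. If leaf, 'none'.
Node D's children (from adjacency): C, G

Answer: C G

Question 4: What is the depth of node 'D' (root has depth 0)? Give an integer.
Answer: 1

Derivation:
Path from root to D: F -> D
Depth = number of edges = 1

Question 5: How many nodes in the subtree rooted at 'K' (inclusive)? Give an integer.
Answer: 6

Derivation:
Subtree rooted at K contains: A, E, H, J, K, L
Count = 6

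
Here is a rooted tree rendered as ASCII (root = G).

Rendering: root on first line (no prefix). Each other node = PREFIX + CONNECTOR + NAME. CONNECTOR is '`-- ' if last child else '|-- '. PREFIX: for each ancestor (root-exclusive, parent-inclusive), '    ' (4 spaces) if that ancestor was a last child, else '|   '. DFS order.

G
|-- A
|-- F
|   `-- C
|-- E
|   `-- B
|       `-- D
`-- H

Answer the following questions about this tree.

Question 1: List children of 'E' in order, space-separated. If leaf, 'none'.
Node E's children (from adjacency): B

Answer: B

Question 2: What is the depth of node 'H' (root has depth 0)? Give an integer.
Path from root to H: G -> H
Depth = number of edges = 1

Answer: 1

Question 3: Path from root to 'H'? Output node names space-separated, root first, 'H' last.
Answer: G H

Derivation:
Walk down from root: G -> H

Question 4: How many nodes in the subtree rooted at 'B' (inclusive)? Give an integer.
Answer: 2

Derivation:
Subtree rooted at B contains: B, D
Count = 2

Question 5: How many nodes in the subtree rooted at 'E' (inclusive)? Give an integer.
Answer: 3

Derivation:
Subtree rooted at E contains: B, D, E
Count = 3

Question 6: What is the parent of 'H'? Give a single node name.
Scan adjacency: H appears as child of G

Answer: G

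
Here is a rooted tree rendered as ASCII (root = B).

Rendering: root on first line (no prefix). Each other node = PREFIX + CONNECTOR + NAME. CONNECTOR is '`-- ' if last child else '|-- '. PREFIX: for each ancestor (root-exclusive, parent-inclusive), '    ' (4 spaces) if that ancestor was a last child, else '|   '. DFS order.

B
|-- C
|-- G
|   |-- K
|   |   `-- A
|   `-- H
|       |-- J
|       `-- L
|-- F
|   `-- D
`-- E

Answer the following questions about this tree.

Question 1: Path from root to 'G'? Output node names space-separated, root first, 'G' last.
Answer: B G

Derivation:
Walk down from root: B -> G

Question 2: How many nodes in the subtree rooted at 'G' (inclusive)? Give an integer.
Answer: 6

Derivation:
Subtree rooted at G contains: A, G, H, J, K, L
Count = 6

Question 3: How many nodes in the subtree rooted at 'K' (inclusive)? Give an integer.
Subtree rooted at K contains: A, K
Count = 2

Answer: 2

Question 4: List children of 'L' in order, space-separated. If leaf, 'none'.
Answer: none

Derivation:
Node L's children (from adjacency): (leaf)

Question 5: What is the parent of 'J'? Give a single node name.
Answer: H

Derivation:
Scan adjacency: J appears as child of H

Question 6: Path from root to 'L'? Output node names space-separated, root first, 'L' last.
Answer: B G H L

Derivation:
Walk down from root: B -> G -> H -> L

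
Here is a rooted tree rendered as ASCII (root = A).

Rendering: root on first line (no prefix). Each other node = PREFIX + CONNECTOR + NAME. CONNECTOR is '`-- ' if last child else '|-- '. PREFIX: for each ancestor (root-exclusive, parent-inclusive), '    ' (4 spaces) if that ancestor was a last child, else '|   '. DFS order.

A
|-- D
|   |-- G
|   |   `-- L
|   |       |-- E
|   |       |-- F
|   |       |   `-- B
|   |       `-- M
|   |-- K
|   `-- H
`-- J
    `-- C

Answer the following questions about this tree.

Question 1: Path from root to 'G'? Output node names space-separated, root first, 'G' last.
Walk down from root: A -> D -> G

Answer: A D G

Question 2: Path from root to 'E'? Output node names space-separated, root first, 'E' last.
Walk down from root: A -> D -> G -> L -> E

Answer: A D G L E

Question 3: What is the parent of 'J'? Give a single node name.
Scan adjacency: J appears as child of A

Answer: A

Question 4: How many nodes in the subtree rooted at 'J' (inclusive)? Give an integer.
Answer: 2

Derivation:
Subtree rooted at J contains: C, J
Count = 2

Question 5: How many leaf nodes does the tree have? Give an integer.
Leaves (nodes with no children): B, C, E, H, K, M

Answer: 6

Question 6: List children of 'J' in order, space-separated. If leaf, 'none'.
Answer: C

Derivation:
Node J's children (from adjacency): C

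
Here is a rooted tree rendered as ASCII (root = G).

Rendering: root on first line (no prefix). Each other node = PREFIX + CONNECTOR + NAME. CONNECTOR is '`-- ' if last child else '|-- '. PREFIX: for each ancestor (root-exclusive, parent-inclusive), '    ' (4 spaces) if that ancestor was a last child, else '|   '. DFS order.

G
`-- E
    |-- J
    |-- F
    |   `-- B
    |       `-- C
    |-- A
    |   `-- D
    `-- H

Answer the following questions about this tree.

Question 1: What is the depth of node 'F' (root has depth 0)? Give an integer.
Answer: 2

Derivation:
Path from root to F: G -> E -> F
Depth = number of edges = 2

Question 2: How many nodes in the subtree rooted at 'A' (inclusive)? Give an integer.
Answer: 2

Derivation:
Subtree rooted at A contains: A, D
Count = 2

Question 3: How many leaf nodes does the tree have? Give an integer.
Leaves (nodes with no children): C, D, H, J

Answer: 4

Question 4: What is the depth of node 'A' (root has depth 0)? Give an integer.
Path from root to A: G -> E -> A
Depth = number of edges = 2

Answer: 2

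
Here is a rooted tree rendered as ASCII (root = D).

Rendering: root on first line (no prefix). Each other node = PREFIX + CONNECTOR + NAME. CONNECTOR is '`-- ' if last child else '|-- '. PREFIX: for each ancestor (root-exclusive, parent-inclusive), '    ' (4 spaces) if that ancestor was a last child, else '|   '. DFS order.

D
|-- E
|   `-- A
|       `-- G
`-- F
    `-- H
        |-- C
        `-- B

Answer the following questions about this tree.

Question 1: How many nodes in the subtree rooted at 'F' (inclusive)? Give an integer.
Answer: 4

Derivation:
Subtree rooted at F contains: B, C, F, H
Count = 4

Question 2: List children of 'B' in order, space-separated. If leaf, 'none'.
Answer: none

Derivation:
Node B's children (from adjacency): (leaf)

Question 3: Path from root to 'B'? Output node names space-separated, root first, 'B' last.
Answer: D F H B

Derivation:
Walk down from root: D -> F -> H -> B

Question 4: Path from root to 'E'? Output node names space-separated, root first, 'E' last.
Walk down from root: D -> E

Answer: D E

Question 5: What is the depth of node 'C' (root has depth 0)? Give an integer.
Path from root to C: D -> F -> H -> C
Depth = number of edges = 3

Answer: 3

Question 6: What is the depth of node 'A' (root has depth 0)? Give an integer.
Path from root to A: D -> E -> A
Depth = number of edges = 2

Answer: 2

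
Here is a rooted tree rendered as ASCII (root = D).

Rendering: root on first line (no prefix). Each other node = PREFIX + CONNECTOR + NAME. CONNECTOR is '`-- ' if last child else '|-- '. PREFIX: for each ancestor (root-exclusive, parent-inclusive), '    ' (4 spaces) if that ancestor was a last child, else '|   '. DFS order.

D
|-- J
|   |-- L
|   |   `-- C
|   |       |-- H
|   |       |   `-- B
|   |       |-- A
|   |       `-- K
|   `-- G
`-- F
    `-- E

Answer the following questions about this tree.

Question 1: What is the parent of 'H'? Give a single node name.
Scan adjacency: H appears as child of C

Answer: C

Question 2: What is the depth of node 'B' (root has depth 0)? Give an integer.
Path from root to B: D -> J -> L -> C -> H -> B
Depth = number of edges = 5

Answer: 5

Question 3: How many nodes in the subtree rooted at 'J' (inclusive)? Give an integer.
Subtree rooted at J contains: A, B, C, G, H, J, K, L
Count = 8

Answer: 8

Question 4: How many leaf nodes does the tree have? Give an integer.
Leaves (nodes with no children): A, B, E, G, K

Answer: 5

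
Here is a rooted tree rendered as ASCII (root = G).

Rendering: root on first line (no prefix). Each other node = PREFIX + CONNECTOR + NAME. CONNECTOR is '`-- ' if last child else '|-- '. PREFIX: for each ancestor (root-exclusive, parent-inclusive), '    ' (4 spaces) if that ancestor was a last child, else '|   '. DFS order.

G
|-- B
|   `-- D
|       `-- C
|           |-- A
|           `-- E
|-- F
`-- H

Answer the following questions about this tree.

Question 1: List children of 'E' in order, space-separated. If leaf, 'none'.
Answer: none

Derivation:
Node E's children (from adjacency): (leaf)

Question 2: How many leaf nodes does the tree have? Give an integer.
Answer: 4

Derivation:
Leaves (nodes with no children): A, E, F, H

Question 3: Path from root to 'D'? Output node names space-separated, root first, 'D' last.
Walk down from root: G -> B -> D

Answer: G B D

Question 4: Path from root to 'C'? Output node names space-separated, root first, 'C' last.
Answer: G B D C

Derivation:
Walk down from root: G -> B -> D -> C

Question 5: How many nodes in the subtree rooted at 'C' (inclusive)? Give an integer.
Subtree rooted at C contains: A, C, E
Count = 3

Answer: 3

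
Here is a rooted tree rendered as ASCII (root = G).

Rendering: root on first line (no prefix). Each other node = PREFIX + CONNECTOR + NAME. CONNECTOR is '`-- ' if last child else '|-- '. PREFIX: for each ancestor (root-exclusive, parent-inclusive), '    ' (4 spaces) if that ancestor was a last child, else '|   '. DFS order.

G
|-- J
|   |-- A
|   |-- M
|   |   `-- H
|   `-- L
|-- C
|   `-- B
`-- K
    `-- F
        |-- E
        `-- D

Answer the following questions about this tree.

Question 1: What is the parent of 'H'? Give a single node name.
Scan adjacency: H appears as child of M

Answer: M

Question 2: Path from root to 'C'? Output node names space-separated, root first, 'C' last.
Walk down from root: G -> C

Answer: G C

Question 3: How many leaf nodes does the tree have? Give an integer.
Answer: 6

Derivation:
Leaves (nodes with no children): A, B, D, E, H, L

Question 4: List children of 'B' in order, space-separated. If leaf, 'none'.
Answer: none

Derivation:
Node B's children (from adjacency): (leaf)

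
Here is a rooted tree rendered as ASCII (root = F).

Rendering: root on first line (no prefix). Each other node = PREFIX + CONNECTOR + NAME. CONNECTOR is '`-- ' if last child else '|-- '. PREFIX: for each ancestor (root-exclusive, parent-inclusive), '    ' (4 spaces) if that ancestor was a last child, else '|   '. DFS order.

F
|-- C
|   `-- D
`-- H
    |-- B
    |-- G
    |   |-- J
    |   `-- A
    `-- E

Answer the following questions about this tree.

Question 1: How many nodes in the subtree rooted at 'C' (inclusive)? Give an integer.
Subtree rooted at C contains: C, D
Count = 2

Answer: 2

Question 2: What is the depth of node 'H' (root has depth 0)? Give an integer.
Answer: 1

Derivation:
Path from root to H: F -> H
Depth = number of edges = 1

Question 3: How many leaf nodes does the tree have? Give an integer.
Leaves (nodes with no children): A, B, D, E, J

Answer: 5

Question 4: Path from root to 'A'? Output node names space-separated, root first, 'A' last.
Answer: F H G A

Derivation:
Walk down from root: F -> H -> G -> A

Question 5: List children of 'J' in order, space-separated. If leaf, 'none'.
Node J's children (from adjacency): (leaf)

Answer: none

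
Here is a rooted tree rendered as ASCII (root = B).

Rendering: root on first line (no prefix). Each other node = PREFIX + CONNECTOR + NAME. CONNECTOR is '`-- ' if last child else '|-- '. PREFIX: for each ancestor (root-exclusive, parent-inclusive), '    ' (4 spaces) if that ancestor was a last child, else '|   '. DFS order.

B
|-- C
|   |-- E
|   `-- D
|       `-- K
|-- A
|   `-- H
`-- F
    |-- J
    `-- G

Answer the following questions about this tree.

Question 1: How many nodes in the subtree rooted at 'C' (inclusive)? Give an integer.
Subtree rooted at C contains: C, D, E, K
Count = 4

Answer: 4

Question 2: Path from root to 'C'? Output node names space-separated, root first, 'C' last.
Answer: B C

Derivation:
Walk down from root: B -> C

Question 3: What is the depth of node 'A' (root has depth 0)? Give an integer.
Answer: 1

Derivation:
Path from root to A: B -> A
Depth = number of edges = 1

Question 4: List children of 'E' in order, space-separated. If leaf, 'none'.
Answer: none

Derivation:
Node E's children (from adjacency): (leaf)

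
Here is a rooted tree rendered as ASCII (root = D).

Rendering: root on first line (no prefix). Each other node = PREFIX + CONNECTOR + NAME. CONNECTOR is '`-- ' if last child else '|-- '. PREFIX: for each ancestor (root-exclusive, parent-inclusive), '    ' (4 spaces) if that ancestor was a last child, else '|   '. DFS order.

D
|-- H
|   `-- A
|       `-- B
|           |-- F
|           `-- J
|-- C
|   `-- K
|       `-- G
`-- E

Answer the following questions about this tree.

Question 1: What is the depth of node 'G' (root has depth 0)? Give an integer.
Path from root to G: D -> C -> K -> G
Depth = number of edges = 3

Answer: 3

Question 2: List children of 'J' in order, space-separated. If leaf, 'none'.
Answer: none

Derivation:
Node J's children (from adjacency): (leaf)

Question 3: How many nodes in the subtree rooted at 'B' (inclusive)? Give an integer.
Subtree rooted at B contains: B, F, J
Count = 3

Answer: 3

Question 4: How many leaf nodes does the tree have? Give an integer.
Leaves (nodes with no children): E, F, G, J

Answer: 4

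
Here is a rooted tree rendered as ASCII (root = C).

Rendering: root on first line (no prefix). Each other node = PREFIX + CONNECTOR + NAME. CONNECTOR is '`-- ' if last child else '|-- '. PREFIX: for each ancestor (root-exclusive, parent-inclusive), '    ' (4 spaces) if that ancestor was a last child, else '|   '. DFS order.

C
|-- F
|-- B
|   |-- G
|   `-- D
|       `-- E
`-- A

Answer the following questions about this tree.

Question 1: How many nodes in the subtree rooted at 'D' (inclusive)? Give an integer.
Answer: 2

Derivation:
Subtree rooted at D contains: D, E
Count = 2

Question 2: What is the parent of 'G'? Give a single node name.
Scan adjacency: G appears as child of B

Answer: B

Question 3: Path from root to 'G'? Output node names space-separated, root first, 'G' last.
Walk down from root: C -> B -> G

Answer: C B G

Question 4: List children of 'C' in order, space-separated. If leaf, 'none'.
Answer: F B A

Derivation:
Node C's children (from adjacency): F, B, A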